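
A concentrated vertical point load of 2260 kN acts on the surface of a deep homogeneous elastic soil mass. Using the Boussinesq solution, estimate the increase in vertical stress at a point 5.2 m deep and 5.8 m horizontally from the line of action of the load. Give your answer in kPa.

Δσ_z ≈ 5.29 kPa

Boussinesq vertical stress below a point load on an elastic half-space:
Δσ_z = 3P/(2πz²) · [1 + (r/z)²]^(−5/2)
r/z = 5.8/5.2 = 1.1154; [1+(r/z)²]^(−5/2) = 0.13256.
Δσ_z = 3×2260/(2π×5.2²) × 0.13256 = 39.906 × 0.13256 = 5.29 kPa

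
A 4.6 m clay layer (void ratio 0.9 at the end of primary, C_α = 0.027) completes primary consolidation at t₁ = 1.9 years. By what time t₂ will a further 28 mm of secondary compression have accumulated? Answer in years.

S_s = C_α·H/(1+e_p)·log₁₀(t₂/t₁) ⇒ log₁₀(t₂/t₁) = S_s·(1+e_p)/(C_α·H).
log₁₀(t₂/t₁) = 0.028 × (1+0.9) / (0.027×4.6) = 0.4283
t₂ = t₁ × 10^0.4283 = 1.9 × 2.681 = 5.094 years

t₂ ≈ 5.09 years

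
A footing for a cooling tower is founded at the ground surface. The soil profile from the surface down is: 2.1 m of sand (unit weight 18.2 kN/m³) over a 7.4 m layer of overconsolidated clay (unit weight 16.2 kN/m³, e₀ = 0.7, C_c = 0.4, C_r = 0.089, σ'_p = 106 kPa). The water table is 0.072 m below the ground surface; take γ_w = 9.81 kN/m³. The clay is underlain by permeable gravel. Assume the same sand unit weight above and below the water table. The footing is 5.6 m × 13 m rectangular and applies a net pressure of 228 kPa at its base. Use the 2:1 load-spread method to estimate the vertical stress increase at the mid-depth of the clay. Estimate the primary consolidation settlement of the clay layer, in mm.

Mid-depth of clay below the ground surface: z = 2.1 + 7.4/2 = 5.8 m.
Total vertical stress at mid-clay: σ_v = 18.2×2.1 + 16.2×3.7 = 98.16 kPa.
Pore pressure: u = 9.81×(5.8 − 0.072) = 56.192 kPa.
Initial effective stress: σ'_0 = σ_v − u = 98.16 − 56.192 = 41.968 kPa.
Stress increase at mid-clay by the 2:1 spreading method:
Δσ = qBL/((B+z)(L+z)) = 228×5.6×13/((5.6+5.8)(13+5.8)) = 77.447 kPa
Final effective stress: σ'_f = 41.968 + 77.447 = 119.42 kPa.
σ'_f = 119.42 > σ'_p = 106 kPa, so the stress path crosses the preconsolidation pressure — recompression up to σ'_p, then virgin compression beyond:
S_c = H/(1+e₀)·[C_r·log₁₀(σ'_p/σ'_0) + C_c·log₁₀(σ'_f/σ'_p)]
    = 7.4/1.7 × [0.089×log₁₀(106/41.968) + 0.4×log₁₀(119.42/106)]
    = 4.3529 × [0.035812 + 0.020708] = 0.246 m

S_c ≈ 246 mm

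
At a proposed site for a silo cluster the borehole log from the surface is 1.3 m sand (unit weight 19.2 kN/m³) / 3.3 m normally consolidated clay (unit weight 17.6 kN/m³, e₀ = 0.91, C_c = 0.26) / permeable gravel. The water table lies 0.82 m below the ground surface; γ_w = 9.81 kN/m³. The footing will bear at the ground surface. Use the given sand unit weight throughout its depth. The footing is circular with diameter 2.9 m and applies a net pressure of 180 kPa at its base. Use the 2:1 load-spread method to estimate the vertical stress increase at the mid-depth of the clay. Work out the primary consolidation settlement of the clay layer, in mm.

S_c ≈ 166 mm

Mid-depth of clay below the ground surface: z = 1.3 + 3.3/2 = 2.95 m.
Total vertical stress at mid-clay: σ_v = 19.2×1.3 + 17.6×1.65 = 54 kPa.
Pore pressure: u = 9.81×(2.95 − 0.82) = 20.895 kPa.
Initial effective stress: σ'_0 = σ_v − u = 54 − 20.895 = 33.105 kPa.
Stress increase at mid-clay by the 2:1 spreading method:
Δσ ≈ qD²/(D+z)² = 180×2.9²/(2.9+2.95)² = 44.234 kPa
Final effective stress: σ'_f = σ'_0 + Δσ = 33.105 + 44.234 = 77.339 kPa.
Normally consolidated clay, so the full stress increment lies on the virgin compression line:
S_c = C_c·H/(1+e₀)·log₁₀(σ'_f/σ'_0) = 0.26×3.3/(1+0.91)×log₁₀(77.339/33.105)
    = 0.44921 × 0.3685 = 0.1655 m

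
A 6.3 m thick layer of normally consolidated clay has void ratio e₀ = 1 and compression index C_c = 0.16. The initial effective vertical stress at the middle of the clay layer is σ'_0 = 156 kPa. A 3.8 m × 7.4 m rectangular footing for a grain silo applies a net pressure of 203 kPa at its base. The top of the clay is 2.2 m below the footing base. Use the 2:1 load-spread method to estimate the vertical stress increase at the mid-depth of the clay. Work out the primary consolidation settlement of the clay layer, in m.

Mid-depth of clay below the footing base: z = 2.2 + 6.3/2 = 5.35 m.
Stress increase at mid-clay by the 2:1 spreading method:
Δσ = qBL/((B+z)(L+z)) = 203×3.8×7.4/((3.8+5.35)(7.4+5.35)) = 48.931 kPa
Final effective stress: σ'_f = σ'_0 + Δσ = 156 + 48.931 = 204.93 kPa.
Normally consolidated clay, so the full stress increment lies on the virgin compression line:
S_c = C_c·H/(1+e₀)·log₁₀(σ'_f/σ'_0) = 0.16×6.3/(1+1)×log₁₀(204.93/156)
    = 0.504 × 0.11848 = 0.05971 m

S_c ≈ 0.0597 m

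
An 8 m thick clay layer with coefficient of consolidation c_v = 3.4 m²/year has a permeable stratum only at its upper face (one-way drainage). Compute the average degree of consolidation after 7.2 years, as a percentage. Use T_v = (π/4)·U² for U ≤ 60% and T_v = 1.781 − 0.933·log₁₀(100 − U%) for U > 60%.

U ≈ 68.5 %

Drainage path length: H_d = H = 8 m (single drainage).
T_v = c_v·t/H_d² = 3.4×7.2/8² = 0.3825.
T_v = 0.3825 corresponds to the U > 60% branch:
U = 1 − 10^((1.781 − T_v)/0.933)/100 = 0.6846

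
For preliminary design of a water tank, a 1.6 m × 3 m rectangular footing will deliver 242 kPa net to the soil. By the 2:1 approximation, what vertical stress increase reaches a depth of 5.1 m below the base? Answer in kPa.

By the 2:1 method the load spreads at 1 horizontal : 2 vertical, so at depth z the loaded area has grown by z in each plan dimension:
Δσ = qBL/((B+z)(L+z)) = 242×1.6×3/((1.6+5.1)(3+5.1)) = 21.404 kPa

Δσ_z ≈ 21.4 kPa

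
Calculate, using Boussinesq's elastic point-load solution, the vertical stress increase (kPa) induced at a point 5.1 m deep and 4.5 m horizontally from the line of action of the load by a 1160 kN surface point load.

Boussinesq vertical stress below a point load on an elastic half-space:
Δσ_z = 3P/(2πz²) · [1 + (r/z)²]^(−5/2)
r/z = 4.5/5.1 = 0.88235; [1+(r/z)²]^(−5/2) = 0.23705.
Δσ_z = 3×1160/(2π×5.1²) × 0.23705 = 21.294 × 0.23705 = 5.048 kPa

Δσ_z ≈ 5.05 kPa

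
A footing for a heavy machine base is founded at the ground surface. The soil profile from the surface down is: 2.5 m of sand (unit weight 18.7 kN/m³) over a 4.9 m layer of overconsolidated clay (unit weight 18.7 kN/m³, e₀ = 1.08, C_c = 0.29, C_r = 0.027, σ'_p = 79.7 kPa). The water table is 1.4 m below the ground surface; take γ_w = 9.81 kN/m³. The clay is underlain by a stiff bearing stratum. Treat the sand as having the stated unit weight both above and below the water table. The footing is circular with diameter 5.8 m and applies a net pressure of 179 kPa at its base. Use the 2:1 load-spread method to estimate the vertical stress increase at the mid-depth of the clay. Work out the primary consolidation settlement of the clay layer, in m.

Mid-depth of clay below the ground surface: z = 2.5 + 4.9/2 = 4.95 m.
Total vertical stress at mid-clay: σ_v = 18.7×2.5 + 18.7×2.45 = 92.565 kPa.
Pore pressure: u = 9.81×(4.95 − 1.4) = 34.825 kPa.
Initial effective stress: σ'_0 = σ_v − u = 92.565 − 34.825 = 57.74 kPa.
Stress increase at mid-clay by the 2:1 spreading method:
Δσ ≈ qD²/(D+z)² = 179×5.8²/(5.8+4.95)² = 52.107 kPa
Final effective stress: σ'_f = 57.74 + 52.107 = 109.85 kPa.
σ'_f = 109.85 > σ'_p = 79.7 kPa, so the stress path crosses the preconsolidation pressure — recompression up to σ'_p, then virgin compression beyond:
S_c = H/(1+e₀)·[C_r·log₁₀(σ'_p/σ'_0) + C_c·log₁₀(σ'_f/σ'_p)]
    = 4.9/2.08 × [0.027×log₁₀(79.7/57.74) + 0.29×log₁₀(109.85/79.7)]
    = 2.3558 × [0.0037795 + 0.040409] = 0.1041 m

S_c ≈ 0.104 m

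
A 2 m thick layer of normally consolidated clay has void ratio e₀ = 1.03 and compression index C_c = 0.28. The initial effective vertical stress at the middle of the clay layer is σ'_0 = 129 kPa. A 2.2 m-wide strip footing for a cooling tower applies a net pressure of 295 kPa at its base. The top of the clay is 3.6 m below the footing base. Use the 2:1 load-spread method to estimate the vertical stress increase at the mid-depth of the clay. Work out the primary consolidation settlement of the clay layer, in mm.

S_c ≈ 66.3 mm

Mid-depth of clay below the footing base: z = 3.6 + 2/2 = 4.6 m.
Stress increase at mid-clay by the 2:1 spreading method:
Δσ = qB/(B+z) = 295×2.2/(2.2+4.6) = 95.441 kPa
Final effective stress: σ'_f = σ'_0 + Δσ = 129 + 95.441 = 224.44 kPa.
Normally consolidated clay, so the full stress increment lies on the virgin compression line:
S_c = C_c·H/(1+e₀)·log₁₀(σ'_f/σ'_0) = 0.28×2/(1+1.03)×log₁₀(224.44/129)
    = 0.27586 × 0.24051 = 0.06635 m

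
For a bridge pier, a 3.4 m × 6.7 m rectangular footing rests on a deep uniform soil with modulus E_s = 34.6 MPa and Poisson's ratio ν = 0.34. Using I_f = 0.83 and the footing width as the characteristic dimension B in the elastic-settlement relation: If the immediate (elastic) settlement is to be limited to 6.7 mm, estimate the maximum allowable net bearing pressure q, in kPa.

E_s = 34.6 MPa = 34600 kPa.
S_e = q·B·(1−ν²)/E_s · I_f  ⇒  q = S_e·E_s / (B·(1−ν²)·I_f).
q = 0.0067 × 34600 / (3.4 × 0.8844 × 0.83) = 92.88 kPa

q ≈ 92.9 kPa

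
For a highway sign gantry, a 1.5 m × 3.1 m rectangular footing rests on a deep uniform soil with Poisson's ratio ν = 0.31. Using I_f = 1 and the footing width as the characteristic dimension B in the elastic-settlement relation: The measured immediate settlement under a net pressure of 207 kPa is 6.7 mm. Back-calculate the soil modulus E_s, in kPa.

E_s ≈ 41900 kPa

S_e = q·B·(1−ν²)/E_s · I_f  ⇒  E_s = q·B·(1−ν²)·I_f / S_e.
E_s = 207 × 1.5 × 0.9039 × 1 / 0.0067 = 41890 kPa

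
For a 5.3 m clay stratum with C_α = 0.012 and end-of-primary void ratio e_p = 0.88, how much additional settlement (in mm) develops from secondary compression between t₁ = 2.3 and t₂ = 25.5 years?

S_s ≈ 35.3 mm

Secondary compression: S_s = C_α·H/(1+e_p)·log₁₀(t₂/t₁)
S_s = 0.012×5.3/(1+0.88)×log₁₀(25.5/2.3)
    = 0.03383 × 1.045 = 0.03535 m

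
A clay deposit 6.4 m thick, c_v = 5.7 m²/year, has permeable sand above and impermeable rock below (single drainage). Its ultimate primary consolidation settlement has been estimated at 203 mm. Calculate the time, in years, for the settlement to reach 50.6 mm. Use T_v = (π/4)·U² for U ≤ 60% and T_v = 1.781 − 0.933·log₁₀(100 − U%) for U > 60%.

t ≈ 0.351 years

Drainage path length: H_d = H = 6.4 m (single drainage).
U = S(t)/S_ult = 50.6/203 = 0.2493.
U ≤ 60%: T_v = (π/4)·U² = (π/4)×0.24926² = 0.048798.
t = T_v·H_d²/c_v = 0.048798×6.4²/5.7 = 0.3507 years.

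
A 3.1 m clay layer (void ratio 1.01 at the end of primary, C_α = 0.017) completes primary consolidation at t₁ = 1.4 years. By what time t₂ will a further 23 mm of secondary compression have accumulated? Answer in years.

t₂ ≈ 10.6 years

S_s = C_α·H/(1+e_p)·log₁₀(t₂/t₁) ⇒ log₁₀(t₂/t₁) = S_s·(1+e_p)/(C_α·H).
log₁₀(t₂/t₁) = 0.023 × (1+1.01) / (0.017×3.1) = 0.8772
t₂ = t₁ × 10^0.8772 = 1.4 × 7.538 = 10.55 years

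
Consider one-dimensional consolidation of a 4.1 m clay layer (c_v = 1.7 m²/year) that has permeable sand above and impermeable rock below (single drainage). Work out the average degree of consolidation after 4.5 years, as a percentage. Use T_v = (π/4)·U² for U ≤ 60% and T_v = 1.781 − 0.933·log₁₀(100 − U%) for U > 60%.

U ≈ 73.6 %

Drainage path length: H_d = H = 4.1 m (single drainage).
T_v = c_v·t/H_d² = 1.7×4.5/4.1² = 0.45509.
T_v = 0.45509 corresponds to the U > 60% branch:
U = 1 − 10^((1.781 − T_v)/0.933)/100 = 0.7363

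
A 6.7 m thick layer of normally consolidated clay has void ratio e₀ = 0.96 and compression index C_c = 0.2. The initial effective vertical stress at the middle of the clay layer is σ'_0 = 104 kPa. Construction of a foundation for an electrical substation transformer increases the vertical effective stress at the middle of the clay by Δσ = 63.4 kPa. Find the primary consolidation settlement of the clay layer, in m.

Final effective stress: σ'_f = σ'_0 + Δσ = 104 + 63.4 = 167.4 kPa.
Normally consolidated clay, so the full stress increment lies on the virgin compression line:
S_c = C_c·H/(1+e₀)·log₁₀(σ'_f/σ'_0) = 0.2×6.7/(1+0.96)×log₁₀(167.4/104)
    = 0.68367 × 0.20672 = 0.1413 m

S_c ≈ 0.141 m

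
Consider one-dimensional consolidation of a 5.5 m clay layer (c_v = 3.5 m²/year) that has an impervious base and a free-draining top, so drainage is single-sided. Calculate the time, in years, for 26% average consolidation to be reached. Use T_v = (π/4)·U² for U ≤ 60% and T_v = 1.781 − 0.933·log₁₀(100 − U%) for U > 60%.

Drainage path length: H_d = H = 5.5 m (single drainage).
U ≤ 60%: T_v = (π/4)·U² = (π/4)×0.26² = 0.053093.
t = T_v·H_d²/c_v = 0.053093×5.5²/3.5 = 0.4589 years.

t ≈ 0.459 years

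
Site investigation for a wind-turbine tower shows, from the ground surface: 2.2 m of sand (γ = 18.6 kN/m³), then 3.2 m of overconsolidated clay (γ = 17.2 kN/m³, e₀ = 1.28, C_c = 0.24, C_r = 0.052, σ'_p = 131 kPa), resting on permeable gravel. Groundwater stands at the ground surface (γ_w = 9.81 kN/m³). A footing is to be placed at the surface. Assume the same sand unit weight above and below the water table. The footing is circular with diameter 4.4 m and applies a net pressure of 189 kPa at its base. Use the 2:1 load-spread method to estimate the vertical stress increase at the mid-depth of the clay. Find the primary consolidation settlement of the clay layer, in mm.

S_c ≈ 32 mm

Mid-depth of clay below the ground surface: z = 2.2 + 3.2/2 = 3.8 m.
Total vertical stress at mid-clay: σ_v = 18.6×2.2 + 17.2×1.6 = 68.44 kPa.
Pore pressure: u = 9.81×(3.8 − 0) = 37.278 kPa.
Initial effective stress: σ'_0 = σ_v − u = 68.44 − 37.278 = 31.162 kPa.
Stress increase at mid-clay by the 2:1 spreading method:
Δσ ≈ qD²/(D+z)² = 189×4.4²/(4.4+3.8)² = 54.418 kPa
Final effective stress: σ'_f = 31.162 + 54.418 = 85.58 kPa.
σ'_f = 85.58 ≤ σ'_p = 131 kPa, so the clay remains overconsolidated and only the recompression index applies:
S_c = C_r·H/(1+e₀)·log₁₀(σ'_f/σ'_0) = 0.052×3.2/2.28×log₁₀(85.58/31.162)
    = 0.072982 × 0.43875 = 0.03202 m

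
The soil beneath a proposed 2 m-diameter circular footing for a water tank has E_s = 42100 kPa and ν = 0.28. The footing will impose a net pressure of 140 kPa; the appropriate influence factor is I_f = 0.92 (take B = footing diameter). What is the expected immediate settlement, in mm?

S_e ≈ 5.64 mm

Immediate (elastic) settlement: S_e = q·B·(1−ν²)/E_s · I_f.
S_e = 140 × 2 × (1 − 0.28²) / 42100 × 0.92
    = 140 × 2 × 0.9216 / 42100 × 0.92
    = 0.005639 m = 5.639 mm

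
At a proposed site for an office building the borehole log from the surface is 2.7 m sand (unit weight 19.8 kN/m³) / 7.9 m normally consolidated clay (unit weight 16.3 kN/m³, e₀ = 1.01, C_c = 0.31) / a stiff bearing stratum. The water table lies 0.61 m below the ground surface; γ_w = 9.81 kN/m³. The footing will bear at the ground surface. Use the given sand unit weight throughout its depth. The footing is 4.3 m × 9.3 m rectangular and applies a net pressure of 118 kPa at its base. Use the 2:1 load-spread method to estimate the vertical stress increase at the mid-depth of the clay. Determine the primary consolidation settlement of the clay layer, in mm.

Mid-depth of clay below the ground surface: z = 2.7 + 7.9/2 = 6.65 m.
Total vertical stress at mid-clay: σ_v = 19.8×2.7 + 16.3×3.95 = 117.85 kPa.
Pore pressure: u = 9.81×(6.65 − 0.61) = 59.252 kPa.
Initial effective stress: σ'_0 = σ_v − u = 117.85 − 59.252 = 58.598 kPa.
Stress increase at mid-clay by the 2:1 spreading method:
Δσ = qBL/((B+z)(L+z)) = 118×4.3×9.3/((4.3+6.65)(9.3+6.65)) = 27.018 kPa
Final effective stress: σ'_f = σ'_0 + Δσ = 58.598 + 27.018 = 85.616 kPa.
Normally consolidated clay, so the full stress increment lies on the virgin compression line:
S_c = C_c·H/(1+e₀)·log₁₀(σ'_f/σ'_0) = 0.31×7.9/(1+1.01)×log₁₀(85.616/58.598)
    = 1.2184 × 0.16467 = 0.2006 m

S_c ≈ 201 mm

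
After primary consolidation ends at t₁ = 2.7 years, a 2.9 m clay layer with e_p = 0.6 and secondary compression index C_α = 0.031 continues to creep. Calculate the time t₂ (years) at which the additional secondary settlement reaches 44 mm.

S_s = C_α·H/(1+e_p)·log₁₀(t₂/t₁) ⇒ log₁₀(t₂/t₁) = S_s·(1+e_p)/(C_α·H).
log₁₀(t₂/t₁) = 0.044 × (1+0.6) / (0.031×2.9) = 0.7831
t₂ = t₁ × 10^0.7831 = 2.7 × 6.069 = 16.39 years

t₂ ≈ 16.4 years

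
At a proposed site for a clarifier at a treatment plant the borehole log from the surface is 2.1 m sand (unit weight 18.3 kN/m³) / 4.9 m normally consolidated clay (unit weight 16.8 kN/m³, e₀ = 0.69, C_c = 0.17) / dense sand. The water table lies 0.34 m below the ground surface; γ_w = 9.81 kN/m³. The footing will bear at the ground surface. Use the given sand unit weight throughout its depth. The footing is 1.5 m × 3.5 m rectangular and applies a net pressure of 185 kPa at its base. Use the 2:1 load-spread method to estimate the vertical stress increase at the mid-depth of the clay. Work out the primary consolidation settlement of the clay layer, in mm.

S_c ≈ 89.7 mm

Mid-depth of clay below the ground surface: z = 2.1 + 4.9/2 = 4.55 m.
Total vertical stress at mid-clay: σ_v = 18.3×2.1 + 16.8×2.45 = 79.59 kPa.
Pore pressure: u = 9.81×(4.55 − 0.34) = 41.3 kPa.
Initial effective stress: σ'_0 = σ_v − u = 79.59 − 41.3 = 38.29 kPa.
Stress increase at mid-clay by the 2:1 spreading method:
Δσ = qBL/((B+z)(L+z)) = 185×1.5×3.5/((1.5+4.55)(3.5+4.55)) = 19.943 kPa
Final effective stress: σ'_f = σ'_0 + Δσ = 38.29 + 19.943 = 58.233 kPa.
Normally consolidated clay, so the full stress increment lies on the virgin compression line:
S_c = C_c·H/(1+e₀)·log₁₀(σ'_f/σ'_0) = 0.17×4.9/(1+0.69)×log₁₀(58.233/38.29)
    = 0.4929 × 0.18208 = 0.08975 m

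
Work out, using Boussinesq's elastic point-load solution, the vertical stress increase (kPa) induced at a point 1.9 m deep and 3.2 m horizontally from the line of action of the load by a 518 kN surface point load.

Boussinesq vertical stress below a point load on an elastic half-space:
Δσ_z = 3P/(2πz²) · [1 + (r/z)²]^(−5/2)
r/z = 3.2/1.9 = 1.6842; [1+(r/z)²]^(−5/2) = 0.034685.
Δσ_z = 3×518/(2π×1.9²) × 0.034685 = 68.512 × 0.034685 = 2.376 kPa

Δσ_z ≈ 2.38 kPa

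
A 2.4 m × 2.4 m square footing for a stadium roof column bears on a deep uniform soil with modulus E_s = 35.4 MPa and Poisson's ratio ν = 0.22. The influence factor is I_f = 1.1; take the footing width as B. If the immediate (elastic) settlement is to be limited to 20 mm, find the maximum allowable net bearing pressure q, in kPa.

q ≈ 282 kPa

E_s = 35.4 MPa = 35400 kPa.
S_e = q·B·(1−ν²)/E_s · I_f  ⇒  q = S_e·E_s / (B·(1−ν²)·I_f).
q = 0.02 × 35400 / (2.4 × 0.9516 × 1.1) = 281.8 kPa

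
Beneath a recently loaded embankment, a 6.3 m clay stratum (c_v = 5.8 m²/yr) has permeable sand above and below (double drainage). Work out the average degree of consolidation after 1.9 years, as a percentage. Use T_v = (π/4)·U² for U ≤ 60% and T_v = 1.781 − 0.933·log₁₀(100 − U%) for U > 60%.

Drainage path length: H_d = H/2 = 3.15 m (double drainage).
T_v = c_v·t/H_d² = 5.8×1.9/3.15² = 1.1106.
T_v = 1.1106 corresponds to the U > 60% branch:
U = 1 − 10^((1.781 − T_v)/0.933)/100 = 0.9477

U ≈ 94.8 %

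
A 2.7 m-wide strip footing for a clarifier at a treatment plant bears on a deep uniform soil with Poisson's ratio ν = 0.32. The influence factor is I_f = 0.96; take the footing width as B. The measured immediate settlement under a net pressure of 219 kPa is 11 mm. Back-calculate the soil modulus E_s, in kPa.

E_s ≈ 46300 kPa

S_e = q·B·(1−ν²)/E_s · I_f  ⇒  E_s = q·B·(1−ν²)·I_f / S_e.
E_s = 219 × 2.7 × 0.8976 × 0.96 / 0.011 = 46320 kPa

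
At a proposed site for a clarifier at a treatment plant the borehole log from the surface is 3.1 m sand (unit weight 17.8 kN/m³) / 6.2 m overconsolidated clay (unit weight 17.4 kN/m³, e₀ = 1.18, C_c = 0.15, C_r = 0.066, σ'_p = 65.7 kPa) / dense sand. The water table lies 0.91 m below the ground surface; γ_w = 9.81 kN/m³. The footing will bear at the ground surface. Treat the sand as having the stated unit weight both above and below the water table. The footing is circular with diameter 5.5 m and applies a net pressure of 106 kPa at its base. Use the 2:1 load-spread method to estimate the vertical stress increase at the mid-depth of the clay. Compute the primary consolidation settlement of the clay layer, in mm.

S_c ≈ 49.2 mm

Mid-depth of clay below the ground surface: z = 3.1 + 6.2/2 = 6.2 m.
Total vertical stress at mid-clay: σ_v = 17.8×3.1 + 17.4×3.1 = 109.12 kPa.
Pore pressure: u = 9.81×(6.2 − 0.91) = 51.895 kPa.
Initial effective stress: σ'_0 = σ_v − u = 109.12 − 51.895 = 57.225 kPa.
Stress increase at mid-clay by the 2:1 spreading method:
Δσ ≈ qD²/(D+z)² = 106×5.5²/(5.5+6.2)² = 23.424 kPa
Final effective stress: σ'_f = 57.225 + 23.424 = 80.649 kPa.
σ'_f = 80.649 > σ'_p = 65.7 kPa, so the stress path crosses the preconsolidation pressure — recompression up to σ'_p, then virgin compression beyond:
S_c = H/(1+e₀)·[C_r·log₁₀(σ'_p/σ'_0) + C_c·log₁₀(σ'_f/σ'_p)]
    = 6.2/2.18 × [0.066×log₁₀(65.7/57.225) + 0.15×log₁₀(80.649/65.7)]
    = 2.844 × [0.0039587 + 0.013355] = 0.04924 m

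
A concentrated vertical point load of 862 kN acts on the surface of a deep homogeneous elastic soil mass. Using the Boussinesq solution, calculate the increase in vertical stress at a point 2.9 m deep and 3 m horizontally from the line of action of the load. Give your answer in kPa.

Boussinesq vertical stress below a point load on an elastic half-space:
Δσ_z = 3P/(2πz²) · [1 + (r/z)²]^(−5/2)
r/z = 3/2.9 = 1.0345; [1+(r/z)²]^(−5/2) = 0.16218.
Δσ_z = 3×862/(2π×2.9²) × 0.16218 = 48.939 × 0.16218 = 7.937 kPa

Δσ_z ≈ 7.94 kPa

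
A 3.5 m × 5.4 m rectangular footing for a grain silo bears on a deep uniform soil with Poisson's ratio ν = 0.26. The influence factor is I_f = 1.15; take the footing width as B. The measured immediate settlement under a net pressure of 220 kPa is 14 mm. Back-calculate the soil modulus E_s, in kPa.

S_e = q·B·(1−ν²)/E_s · I_f  ⇒  E_s = q·B·(1−ν²)·I_f / S_e.
E_s = 220 × 3.5 × 0.9324 × 1.15 / 0.014 = 58970 kPa

E_s ≈ 59000 kPa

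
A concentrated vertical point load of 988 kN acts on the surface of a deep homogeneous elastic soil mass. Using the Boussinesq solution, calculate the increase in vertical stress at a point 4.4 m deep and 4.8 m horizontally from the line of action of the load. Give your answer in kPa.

Δσ_z ≈ 3.43 kPa

Boussinesq vertical stress below a point load on an elastic half-space:
Δσ_z = 3P/(2πz²) · [1 + (r/z)²]^(−5/2)
r/z = 4.8/4.4 = 1.0909; [1+(r/z)²]^(−5/2) = 0.14088.
Δσ_z = 3×988/(2π×4.4²) × 0.14088 = 24.366 × 0.14088 = 3.433 kPa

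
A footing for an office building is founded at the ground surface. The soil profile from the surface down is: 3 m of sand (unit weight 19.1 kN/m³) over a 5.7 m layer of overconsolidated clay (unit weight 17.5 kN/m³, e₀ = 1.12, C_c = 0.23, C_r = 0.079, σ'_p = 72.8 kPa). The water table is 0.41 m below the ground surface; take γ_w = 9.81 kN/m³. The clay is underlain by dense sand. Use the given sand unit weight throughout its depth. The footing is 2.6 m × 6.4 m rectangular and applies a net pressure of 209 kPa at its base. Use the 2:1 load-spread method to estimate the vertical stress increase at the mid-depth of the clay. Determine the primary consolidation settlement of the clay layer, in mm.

Mid-depth of clay below the ground surface: z = 3 + 5.7/2 = 5.85 m.
Total vertical stress at mid-clay: σ_v = 19.1×3 + 17.5×2.85 = 107.18 kPa.
Pore pressure: u = 9.81×(5.85 − 0.41) = 53.366 kPa.
Initial effective stress: σ'_0 = σ_v − u = 107.18 − 53.366 = 53.814 kPa.
Stress increase at mid-clay by the 2:1 spreading method:
Δσ = qBL/((B+z)(L+z)) = 209×2.6×6.4/((2.6+5.85)(6.4+5.85)) = 33.597 kPa
Final effective stress: σ'_f = 53.814 + 33.597 = 87.411 kPa.
σ'_f = 87.411 > σ'_p = 72.8 kPa, so the stress path crosses the preconsolidation pressure — recompression up to σ'_p, then virgin compression beyond:
S_c = H/(1+e₀)·[C_r·log₁₀(σ'_p/σ'_0) + C_c·log₁₀(σ'_f/σ'_p)]
    = 5.7/2.12 × [0.079×log₁₀(72.8/53.814) + 0.23×log₁₀(87.411/72.8)]
    = 2.6887 × [0.010368 + 0.01827] = 0.077 m

S_c ≈ 77 mm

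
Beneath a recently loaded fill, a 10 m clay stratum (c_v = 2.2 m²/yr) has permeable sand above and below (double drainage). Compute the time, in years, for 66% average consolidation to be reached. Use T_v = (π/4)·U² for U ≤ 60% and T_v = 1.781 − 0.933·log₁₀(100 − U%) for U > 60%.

Drainage path length: H_d = H/2 = 5 m (double drainage).
U > 60%: T_v = 1.781 − 0.933·log₁₀(100 − 66) = 0.35213.
t = T_v·H_d²/c_v = 0.35213×5²/2.2 = 4.001 years.

t ≈ 4 years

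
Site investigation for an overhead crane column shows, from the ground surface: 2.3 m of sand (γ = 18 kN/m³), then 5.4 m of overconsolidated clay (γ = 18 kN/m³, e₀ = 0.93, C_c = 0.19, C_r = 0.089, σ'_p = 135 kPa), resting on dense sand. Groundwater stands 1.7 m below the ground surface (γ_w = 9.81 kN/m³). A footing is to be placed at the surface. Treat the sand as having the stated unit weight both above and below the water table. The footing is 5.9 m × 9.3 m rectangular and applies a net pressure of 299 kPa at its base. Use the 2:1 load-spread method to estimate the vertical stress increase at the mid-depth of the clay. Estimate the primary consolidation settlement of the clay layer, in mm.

S_c ≈ 135 mm

Mid-depth of clay below the ground surface: z = 2.3 + 5.4/2 = 5 m.
Total vertical stress at mid-clay: σ_v = 18×2.3 + 18×2.7 = 90 kPa.
Pore pressure: u = 9.81×(5 − 1.7) = 32.373 kPa.
Initial effective stress: σ'_0 = σ_v − u = 90 − 32.373 = 57.627 kPa.
Stress increase at mid-clay by the 2:1 spreading method:
Δσ = qBL/((B+z)(L+z)) = 299×5.9×9.3/((5.9+5)(9.3+5)) = 105.26 kPa
Final effective stress: σ'_f = 57.627 + 105.26 = 162.89 kPa.
σ'_f = 162.89 > σ'_p = 135 kPa, so the stress path crosses the preconsolidation pressure — recompression up to σ'_p, then virgin compression beyond:
S_c = H/(1+e₀)·[C_r·log₁₀(σ'_p/σ'_0) + C_c·log₁₀(σ'_f/σ'_p)]
    = 5.4/1.93 × [0.089×log₁₀(135/57.627) + 0.19×log₁₀(162.89/135)]
    = 2.7979 × [0.032904 + 0.015497] = 0.1354 m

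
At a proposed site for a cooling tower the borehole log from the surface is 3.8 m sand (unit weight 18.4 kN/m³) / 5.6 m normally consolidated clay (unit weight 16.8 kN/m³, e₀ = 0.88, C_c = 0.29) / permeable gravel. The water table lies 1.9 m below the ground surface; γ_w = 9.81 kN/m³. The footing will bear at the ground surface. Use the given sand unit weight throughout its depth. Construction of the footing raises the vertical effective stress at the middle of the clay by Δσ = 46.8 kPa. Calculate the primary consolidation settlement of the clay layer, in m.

Mid-depth of clay below the ground surface: z = 3.8 + 5.6/2 = 6.6 m.
Total vertical stress at mid-clay: σ_v = 18.4×3.8 + 16.8×2.8 = 116.96 kPa.
Pore pressure: u = 9.81×(6.6 − 1.9) = 46.107 kPa.
Initial effective stress: σ'_0 = σ_v − u = 116.96 − 46.107 = 70.853 kPa.
Final effective stress: σ'_f = σ'_0 + Δσ = 70.853 + 46.8 = 117.65 kPa.
Normally consolidated clay, so the full stress increment lies on the virgin compression line:
S_c = C_c·H/(1+e₀)·log₁₀(σ'_f/σ'_0) = 0.29×5.6/(1+0.88)×log₁₀(117.65/70.853)
    = 0.86383 × 0.22023 = 0.1902 m

S_c ≈ 0.19 m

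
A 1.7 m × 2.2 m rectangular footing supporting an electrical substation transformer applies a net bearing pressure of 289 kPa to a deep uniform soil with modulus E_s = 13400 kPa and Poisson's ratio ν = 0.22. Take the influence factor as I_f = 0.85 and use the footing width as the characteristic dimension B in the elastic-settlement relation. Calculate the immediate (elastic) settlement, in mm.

S_e ≈ 29.7 mm

Immediate (elastic) settlement: S_e = q·B·(1−ν²)/E_s · I_f.
S_e = 289 × 1.7 × (1 − 0.22²) / 13400 × 0.85
    = 289 × 1.7 × 0.9516 / 13400 × 0.85
    = 0.02966 m = 29.66 mm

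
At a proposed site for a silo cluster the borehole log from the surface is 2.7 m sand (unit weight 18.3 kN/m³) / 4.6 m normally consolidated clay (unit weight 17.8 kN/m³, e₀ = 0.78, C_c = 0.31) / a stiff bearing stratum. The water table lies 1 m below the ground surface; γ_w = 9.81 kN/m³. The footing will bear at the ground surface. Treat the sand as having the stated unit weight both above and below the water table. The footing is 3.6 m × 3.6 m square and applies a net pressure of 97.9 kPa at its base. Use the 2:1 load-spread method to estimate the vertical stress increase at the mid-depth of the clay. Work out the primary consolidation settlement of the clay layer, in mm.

S_c ≈ 101 mm

Mid-depth of clay below the ground surface: z = 2.7 + 4.6/2 = 5 m.
Total vertical stress at mid-clay: σ_v = 18.3×2.7 + 17.8×2.3 = 90.35 kPa.
Pore pressure: u = 9.81×(5 − 1) = 39.24 kPa.
Initial effective stress: σ'_0 = σ_v − u = 90.35 − 39.24 = 51.11 kPa.
Stress increase at mid-clay by the 2:1 spreading method:
Δσ = qBL/((B+z)(L+z)) = 97.9×3.6×3.6/((3.6+5)(3.6+5)) = 17.155 kPa
Final effective stress: σ'_f = σ'_0 + Δσ = 51.11 + 17.155 = 68.265 kPa.
Normally consolidated clay, so the full stress increment lies on the virgin compression line:
S_c = C_c·H/(1+e₀)·log₁₀(σ'_f/σ'_0) = 0.31×4.6/(1+0.78)×log₁₀(68.265/51.11)
    = 0.80112 × 0.12569 = 0.1007 m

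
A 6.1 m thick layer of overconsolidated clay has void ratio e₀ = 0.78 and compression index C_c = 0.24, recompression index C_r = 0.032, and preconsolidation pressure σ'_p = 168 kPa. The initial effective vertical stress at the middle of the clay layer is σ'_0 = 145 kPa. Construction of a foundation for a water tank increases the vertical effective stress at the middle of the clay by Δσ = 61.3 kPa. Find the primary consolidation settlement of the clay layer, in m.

Final effective stress: σ'_f = 145 + 61.3 = 206.3 kPa.
σ'_f = 206.3 > σ'_p = 168 kPa, so the stress path crosses the preconsolidation pressure — recompression up to σ'_p, then virgin compression beyond:
S_c = H/(1+e₀)·[C_r·log₁₀(σ'_p/σ'_0) + C_c·log₁₀(σ'_f/σ'_p)]
    = 6.1/1.78 × [0.032×log₁₀(168/145) + 0.24×log₁₀(206.3/168)]
    = 3.427 × [0.0020461 + 0.021406] = 0.08037 m

S_c ≈ 0.0804 m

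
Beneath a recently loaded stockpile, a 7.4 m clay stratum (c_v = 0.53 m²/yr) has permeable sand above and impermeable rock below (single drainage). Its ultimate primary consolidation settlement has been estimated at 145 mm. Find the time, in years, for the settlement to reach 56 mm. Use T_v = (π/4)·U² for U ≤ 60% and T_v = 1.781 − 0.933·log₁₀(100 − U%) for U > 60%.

Drainage path length: H_d = H = 7.4 m (single drainage).
U = S(t)/S_ult = 56/145 = 0.3862.
U ≤ 60%: T_v = (π/4)·U² = (π/4)×0.38621² = 0.11715.
t = T_v·H_d²/c_v = 0.11715×7.4²/0.53 = 12.1 years.

t ≈ 12.1 years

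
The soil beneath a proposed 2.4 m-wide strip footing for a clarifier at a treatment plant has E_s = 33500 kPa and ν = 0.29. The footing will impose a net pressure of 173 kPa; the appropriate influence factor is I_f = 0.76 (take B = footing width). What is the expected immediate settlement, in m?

S_e ≈ 0.00863 m

Immediate (elastic) settlement: S_e = q·B·(1−ν²)/E_s · I_f.
S_e = 173 × 2.4 × (1 − 0.29²) / 33500 × 0.76
    = 173 × 2.4 × 0.9159 / 33500 × 0.76
    = 0.008627 m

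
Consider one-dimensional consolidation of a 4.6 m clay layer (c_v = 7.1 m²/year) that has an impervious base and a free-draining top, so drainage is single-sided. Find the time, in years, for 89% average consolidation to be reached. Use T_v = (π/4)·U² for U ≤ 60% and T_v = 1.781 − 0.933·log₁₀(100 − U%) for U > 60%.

t ≈ 2.41 years

Drainage path length: H_d = H = 4.6 m (single drainage).
U > 60%: T_v = 1.781 − 0.933·log₁₀(100 − 89) = 0.80938.
t = T_v·H_d²/c_v = 0.80938×4.6²/7.1 = 2.412 years.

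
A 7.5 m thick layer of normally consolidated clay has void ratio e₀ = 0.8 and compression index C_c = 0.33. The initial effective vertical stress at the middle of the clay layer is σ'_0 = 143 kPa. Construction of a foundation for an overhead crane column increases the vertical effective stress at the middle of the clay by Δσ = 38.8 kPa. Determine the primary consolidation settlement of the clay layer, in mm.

Final effective stress: σ'_f = σ'_0 + Δσ = 143 + 38.8 = 181.8 kPa.
Normally consolidated clay, so the full stress increment lies on the virgin compression line:
S_c = C_c·H/(1+e₀)·log₁₀(σ'_f/σ'_0) = 0.33×7.5/(1+0.8)×log₁₀(181.8/143)
    = 1.375 × 0.10426 = 0.1434 m

S_c ≈ 143 mm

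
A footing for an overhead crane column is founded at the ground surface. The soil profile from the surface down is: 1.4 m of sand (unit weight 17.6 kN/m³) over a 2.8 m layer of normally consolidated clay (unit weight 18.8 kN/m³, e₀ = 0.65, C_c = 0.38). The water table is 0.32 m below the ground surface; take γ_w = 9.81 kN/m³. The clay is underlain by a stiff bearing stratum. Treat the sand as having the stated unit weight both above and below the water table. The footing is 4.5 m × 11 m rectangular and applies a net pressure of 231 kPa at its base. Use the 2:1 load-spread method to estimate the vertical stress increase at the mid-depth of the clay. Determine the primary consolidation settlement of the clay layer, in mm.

S_c ≈ 465 mm

Mid-depth of clay below the ground surface: z = 1.4 + 2.8/2 = 2.8 m.
Total vertical stress at mid-clay: σ_v = 17.6×1.4 + 18.8×1.4 = 50.96 kPa.
Pore pressure: u = 9.81×(2.8 − 0.32) = 24.329 kPa.
Initial effective stress: σ'_0 = σ_v − u = 50.96 − 24.329 = 26.631 kPa.
Stress increase at mid-clay by the 2:1 spreading method:
Δσ = qBL/((B+z)(L+z)) = 231×4.5×11/((4.5+2.8)(11+2.8)) = 113.51 kPa
Final effective stress: σ'_f = σ'_0 + Δσ = 26.631 + 113.51 = 140.14 kPa.
Normally consolidated clay, so the full stress increment lies on the virgin compression line:
S_c = C_c·H/(1+e₀)·log₁₀(σ'_f/σ'_0) = 0.38×2.8/(1+0.65)×log₁₀(140.14/26.631)
    = 0.64485 × 0.72117 = 0.465 m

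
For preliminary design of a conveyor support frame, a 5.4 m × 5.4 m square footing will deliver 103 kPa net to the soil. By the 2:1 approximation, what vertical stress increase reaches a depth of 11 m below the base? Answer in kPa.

Δσ_z ≈ 11.2 kPa

By the 2:1 method the load spreads at 1 horizontal : 2 vertical, so at depth z the loaded area has grown by z in each plan dimension:
Δσ = qBL/((B+z)(L+z)) = 103×5.4×5.4/((5.4+11)(5.4+11)) = 11.167 kPa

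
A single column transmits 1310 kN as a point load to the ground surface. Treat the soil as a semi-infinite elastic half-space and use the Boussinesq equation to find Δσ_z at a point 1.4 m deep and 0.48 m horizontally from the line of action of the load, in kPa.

Δσ_z ≈ 242 kPa

Boussinesq vertical stress below a point load on an elastic half-space:
Δσ_z = 3P/(2πz²) · [1 + (r/z)²]^(−5/2)
r/z = 0.48/1.4 = 0.34286; [1+(r/z)²]^(−5/2) = 0.75741.
Δσ_z = 3×1310/(2π×1.4²) × 0.75741 = 319.12 × 0.75741 = 241.7 kPa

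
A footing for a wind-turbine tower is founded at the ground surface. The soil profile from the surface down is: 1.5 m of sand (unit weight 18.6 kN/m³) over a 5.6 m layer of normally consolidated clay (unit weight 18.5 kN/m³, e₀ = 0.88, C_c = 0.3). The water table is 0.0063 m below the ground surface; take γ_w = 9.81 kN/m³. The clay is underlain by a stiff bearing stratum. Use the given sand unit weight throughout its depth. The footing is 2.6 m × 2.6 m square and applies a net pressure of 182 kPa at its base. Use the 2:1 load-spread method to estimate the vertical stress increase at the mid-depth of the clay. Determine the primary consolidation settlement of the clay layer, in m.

S_c ≈ 0.203 m

Mid-depth of clay below the ground surface: z = 1.5 + 5.6/2 = 4.3 m.
Total vertical stress at mid-clay: σ_v = 18.6×1.5 + 18.5×2.8 = 79.7 kPa.
Pore pressure: u = 9.81×(4.3 − 0.0063) = 42.124 kPa.
Initial effective stress: σ'_0 = σ_v − u = 79.7 − 42.124 = 37.576 kPa.
Stress increase at mid-clay by the 2:1 spreading method:
Δσ = qBL/((B+z)(L+z)) = 182×2.6×2.6/((2.6+4.3)(2.6+4.3)) = 25.842 kPa
Final effective stress: σ'_f = σ'_0 + Δσ = 37.576 + 25.842 = 63.418 kPa.
Normally consolidated clay, so the full stress increment lies on the virgin compression line:
S_c = C_c·H/(1+e₀)·log₁₀(σ'_f/σ'_0) = 0.3×5.6/(1+0.88)×log₁₀(63.418/37.576)
    = 0.89362 × 0.2273 = 0.2031 m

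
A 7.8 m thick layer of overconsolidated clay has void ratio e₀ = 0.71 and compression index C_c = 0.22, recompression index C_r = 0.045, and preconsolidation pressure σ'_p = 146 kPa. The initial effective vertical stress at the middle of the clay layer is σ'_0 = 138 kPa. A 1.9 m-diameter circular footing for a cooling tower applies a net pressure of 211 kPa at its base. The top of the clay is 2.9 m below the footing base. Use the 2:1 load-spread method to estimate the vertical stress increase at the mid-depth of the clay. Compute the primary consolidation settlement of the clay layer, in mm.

Mid-depth of clay below the footing base: z = 2.9 + 7.8/2 = 6.8 m.
Stress increase at mid-clay by the 2:1 spreading method:
Δσ ≈ qD²/(D+z)² = 211×1.9²/(1.9+6.8)² = 10.064 kPa
Final effective stress: σ'_f = 138 + 10.064 = 148.06 kPa.
σ'_f = 148.06 > σ'_p = 146 kPa, so the stress path crosses the preconsolidation pressure — recompression up to σ'_p, then virgin compression beyond:
S_c = H/(1+e₀)·[C_r·log₁₀(σ'_p/σ'_0) + C_c·log₁₀(σ'_f/σ'_p)]
    = 7.8/1.71 × [0.045×log₁₀(146/138) + 0.22×log₁₀(148.06/146)]
    = 4.5614 × [0.0011013 + 0.0013387] = 0.01113 m

S_c ≈ 11.1 mm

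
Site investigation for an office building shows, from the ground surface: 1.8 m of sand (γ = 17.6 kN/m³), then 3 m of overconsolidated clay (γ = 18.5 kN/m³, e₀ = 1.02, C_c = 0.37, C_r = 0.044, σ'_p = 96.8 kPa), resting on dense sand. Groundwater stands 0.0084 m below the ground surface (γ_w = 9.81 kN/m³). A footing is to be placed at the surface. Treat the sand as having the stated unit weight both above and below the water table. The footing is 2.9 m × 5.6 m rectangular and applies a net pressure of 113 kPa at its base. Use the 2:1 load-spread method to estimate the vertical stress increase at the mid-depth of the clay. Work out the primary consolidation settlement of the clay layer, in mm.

S_c ≈ 22.7 mm

Mid-depth of clay below the ground surface: z = 1.8 + 3/2 = 3.3 m.
Total vertical stress at mid-clay: σ_v = 17.6×1.8 + 18.5×1.5 = 59.43 kPa.
Pore pressure: u = 9.81×(3.3 − 0.0084) = 32.295 kPa.
Initial effective stress: σ'_0 = σ_v − u = 59.43 − 32.295 = 27.135 kPa.
Stress increase at mid-clay by the 2:1 spreading method:
Δσ = qBL/((B+z)(L+z)) = 113×2.9×5.6/((2.9+3.3)(5.6+3.3)) = 33.257 kPa
Final effective stress: σ'_f = 27.135 + 33.257 = 60.392 kPa.
σ'_f = 60.392 ≤ σ'_p = 96.8 kPa, so the clay remains overconsolidated and only the recompression index applies:
S_c = C_r·H/(1+e₀)·log₁₀(σ'_f/σ'_0) = 0.044×3/2.02×log₁₀(60.392/27.135)
    = 0.065344 × 0.34745 = 0.0227 m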